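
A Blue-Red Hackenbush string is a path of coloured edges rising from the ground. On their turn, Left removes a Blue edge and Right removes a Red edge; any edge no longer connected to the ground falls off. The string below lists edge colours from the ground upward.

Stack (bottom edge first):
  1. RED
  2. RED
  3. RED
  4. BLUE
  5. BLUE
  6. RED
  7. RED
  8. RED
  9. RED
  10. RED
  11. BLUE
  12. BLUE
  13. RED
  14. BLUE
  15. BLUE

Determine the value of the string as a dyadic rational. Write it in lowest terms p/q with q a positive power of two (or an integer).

Build val(s[:k]) for k = 1..15, string s = RED RED RED BLUE BLUE RED RED RED RED RED BLUE BLUE RED BLUE BLUE.
1 of 15 · R · max L −∞ · min R 0 = -1
2 of 15 · RR · max L −∞ · min R -1 = -2
3 of 15 · RRR · max L −∞ · min R -2 = -3
4 of 15 · RRRB · max L -3 · min R -2 = -5/2
5 of 15 · RRRBB · max L -5/2 · min R -2 = -9/4
6 of 15 · RRRBBR · max L -5/2 · min R -9/4 = -19/8
7 of 15 · RRRBBRR · max L -5/2 · min R -19/8 = -39/16
8 of 15 · RRRBBRRR · max L -5/2 · min R -39/16 = -79/32
9 of 15 · RRRBBRRRR · max L -5/2 · min R -79/32 = -159/64
10 of 15 · RRRBBRRRRR · max L -5/2 · min R -159/64 = -319/128
11 of 15 · RRRBBRRRRRB · max L -319/128 · min R -159/64 = -637/256
12 of 15 · RRRBBRRRRRBB · max L -637/256 · min R -159/64 = -1273/512
13 of 15 · RRRBBRRRRRBBR · max L -637/256 · min R -1273/512 = -2547/1024
14 of 15 · RRRBBRRRRRBBRB · max L -2547/1024 · min R -1273/512 = -5093/2048
15 of 15 · RRRBBRRRRRBBRBB · max L -5093/2048 · min R -1273/512 = -10185/4096

-10185/4096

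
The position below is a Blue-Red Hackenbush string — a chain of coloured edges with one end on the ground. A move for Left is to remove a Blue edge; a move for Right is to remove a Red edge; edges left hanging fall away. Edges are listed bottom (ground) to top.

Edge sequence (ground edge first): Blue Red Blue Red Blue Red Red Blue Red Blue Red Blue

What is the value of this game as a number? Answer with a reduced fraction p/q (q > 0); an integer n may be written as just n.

1323/2048

Build value(s[:k]) for k = 1..12, string s = Blue Red Blue Red Blue Red Red Blue Red Blue Red Blue.
1 of 12 · B · max L 0 · min R +∞ -> 1
2 of 12 · BR · max L 0 · min R 1 -> 1/2
3 of 12 · BRB · max L 1/2 · min R 1 -> 3/4
4 of 12 · BRBR · max L 1/2 · min R 3/4 -> 5/8
5 of 12 · BRBRB · max L 5/8 · min R 3/4 -> 11/16
6 of 12 · BRBRBR · max L 5/8 · min R 11/16 -> 21/32
7 of 12 · BRBRBRR · max L 5/8 · min R 21/32 -> 41/64
8 of 12 · BRBRBRRB · max L 41/64 · min R 21/32 -> 83/128
9 of 12 · BRBRBRRBR · max L 41/64 · min R 83/128 -> 165/256
10 of 12 · BRBRBRRBRB · max L 165/256 · min R 83/128 -> 331/512
11 of 12 · BRBRBRRBRBR · max L 165/256 · min R 331/512 -> 661/1024
12 of 12 · BRBRBRRBRBRB · max L 661/1024 · min R 331/512 -> 1323/2048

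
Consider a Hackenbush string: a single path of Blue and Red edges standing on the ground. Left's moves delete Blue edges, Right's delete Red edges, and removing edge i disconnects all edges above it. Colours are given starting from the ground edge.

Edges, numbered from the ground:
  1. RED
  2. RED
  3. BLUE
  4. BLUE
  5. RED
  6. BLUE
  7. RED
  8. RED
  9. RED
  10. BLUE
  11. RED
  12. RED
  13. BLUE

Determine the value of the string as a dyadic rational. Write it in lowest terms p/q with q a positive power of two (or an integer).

step 1: add RED to get R; options L={  } R={ 0 } gives -1
step 2: add RED to get RR; options L={  } R={ -1, 0 } gives -2
step 3: add BLUE to get RRB; options L={ -2 } R={ -1, 0 } gives -3/2
step 4: add BLUE to get RRBB; options L={ -2, -3/2 } R={ -1, 0 } gives -5/4
step 5: add RED to get RRBBR; options L={ -2, -3/2 } R={ -5/4, -1, 0 } gives -11/8
step 6: add BLUE to get RRBBRB; options L={ -2, -3/2, -11/8 } R={ -5/4, -1, 0 } gives -21/16
step 7: add RED to get RRBBRBR; options L={ -2, -3/2, -11/8 } R={ -21/16, -5/4, -1, 0 } gives -43/32
step 8: add RED to get RRBBRBRR; options L={ -2, -3/2, -11/8 } R={ -43/32, -21/16, -5/4, -1, 0 } gives -87/64
step 9: add RED to get RRBBRBRRR; options L={ -2, -3/2, -11/8 } R={ -87/64, -43/32, -21/16, -5/4, -1, 0 } gives -175/128
step 10: add BLUE to get RRBBRBRRRB; options L={ -2, -3/2, -11/8, -175/128 } R={ -87/64, -43/32, -21/16, -5/4, -1, 0 } gives -349/256
step 11: add RED to get RRBBRBRRRBR; options L={ -2, -3/2, -11/8, -175/128 } R={ -349/256, -87/64, -43/32, -21/16, -5/4, -1, 0 } gives -699/512
step 12: add RED to get RRBBRBRRRBRR; options L={ -2, -3/2, -11/8, -175/128 } R={ -699/512, -349/256, -87/64, -43/32, -21/16, -5/4, -1, 0 } gives -1399/1024
step 13: add BLUE to get RRBBRBRRRBRRB; options L={ -2, -3/2, -11/8, -175/128, -1399/1024 } R={ -699/512, -349/256, -87/64, -43/32, -21/16, -5/4, -1, 0 } gives -2797/2048

-2797/2048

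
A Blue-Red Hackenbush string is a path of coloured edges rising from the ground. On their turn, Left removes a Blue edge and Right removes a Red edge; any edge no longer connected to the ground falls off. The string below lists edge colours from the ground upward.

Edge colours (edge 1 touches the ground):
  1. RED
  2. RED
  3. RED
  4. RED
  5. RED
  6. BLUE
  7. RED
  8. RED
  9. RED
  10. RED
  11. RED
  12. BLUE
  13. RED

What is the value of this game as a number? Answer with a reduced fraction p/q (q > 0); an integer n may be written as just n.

step 1: add RED to get R; options L={  } R={ 0 } gives -1
step 2: add RED to get RR; options L={  } R={ -1, 0 } gives -2
step 3: add RED to get RRR; options L={  } R={ -2, -1, 0 } gives -3
step 4: add RED to get RRRR; options L={  } R={ -3, -2, -1, 0 } gives -4
step 5: add RED to get RRRRR; options L={  } R={ -4, -3, -2, -1, 0 } gives -5
step 6: add BLUE to get RRRRRB; options L={ -5 } R={ -4, -3, -2, -1, 0 } gives -9/2
step 7: add RED to get RRRRRBR; options L={ -5 } R={ -9/2, -4, -3, -2, -1, 0 } gives -19/4
step 8: add RED to get RRRRRBRR; options L={ -5 } R={ -19/4, -9/2, -4, -3, -2, -1, 0 } gives -39/8
step 9: add RED to get RRRRRBRRR; options L={ -5 } R={ -39/8, -19/4, -9/2, -4, -3, -2, -1, 0 } gives -79/16
step 10: add RED to get RRRRRBRRRR; options L={ -5 } R={ -79/16, -39/8, -19/4, -9/2, -4, -3, -2, -1, 0 } gives -159/32
step 11: add RED to get RRRRRBRRRRR; options L={ -5 } R={ -159/32, -79/16, -39/8, -19/4, -9/2, -4, -3, -2, -1, 0 } gives -319/64
step 12: add BLUE to get RRRRRBRRRRRB; options L={ -5, -319/64 } R={ -159/32, -79/16, -39/8, -19/4, -9/2, -4, -3, -2, -1, 0 } gives -637/128
step 13: add RED to get RRRRRBRRRRRBR; options L={ -5, -319/64 } R={ -637/128, -159/32, -79/16, -39/8, -19/4, -9/2, -4, -3, -2, -1, 0 } gives -1275/256

-1275/256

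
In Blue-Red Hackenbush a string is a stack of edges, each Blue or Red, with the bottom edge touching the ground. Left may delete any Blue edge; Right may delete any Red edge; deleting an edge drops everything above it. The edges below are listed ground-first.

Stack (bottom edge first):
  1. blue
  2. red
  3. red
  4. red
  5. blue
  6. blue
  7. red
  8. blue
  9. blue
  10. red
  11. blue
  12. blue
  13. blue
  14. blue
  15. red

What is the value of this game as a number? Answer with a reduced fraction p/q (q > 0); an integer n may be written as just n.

3517/16384

G_1 [b]  L=[0]  R=[·]  ⇒ 1
G_2 [br]  L=[0]  R=[1]  ⇒ 1/2
G_3 [brr]  L=[0]  R=[1/2,1]  ⇒ 1/4
G_4 [brrr]  L=[0]  R=[1/4,1/2,1]  ⇒ 1/8
G_5 [brrrb]  L=[0,1/8]  R=[1/4,1/2,1]  ⇒ 3/16
G_6 [brrrbb]  L=[0,1/8,3/16]  R=[1/4,1/2,1]  ⇒ 7/32
G_7 [brrrbbr]  L=[0,1/8,3/16]  R=[7/32,1/4,1/2,1]  ⇒ 13/64
G_8 [brrrbbrb]  L=[0,1/8,3/16,13/64]  R=[7/32,1/4,1/2,1]  ⇒ 27/128
G_9 [brrrbbrbb]  L=[0,1/8,3/16,13/64,27/128]  R=[7/32,1/4,1/2,1]  ⇒ 55/256
G_10 [brrrbbrbbr]  L=[0,1/8,3/16,13/64,27/128]  R=[55/256,7/32,1/4,1/2,1]  ⇒ 109/512
G_11 [brrrbbrbbrb]  L=[0,1/8,3/16,13/64,27/128,109/512]  R=[55/256,7/32,1/4,1/2,1]  ⇒ 219/1024
G_12 [brrrbbrbbrbb]  L=[0,1/8,3/16,13/64,27/128,109/512,219/1024]  R=[55/256,7/32,1/4,1/2,1]  ⇒ 439/2048
G_13 [brrrbbrbbrbbb]  L=[0,1/8,3/16,13/64,27/128,109/512,219/1024,439/2048]  R=[55/256,7/32,1/4,1/2,1]  ⇒ 879/4096
G_14 [brrrbbrbbrbbbb]  L=[0,1/8,3/16,13/64,27/128,109/512,219/1024,439/2048,879/4096]  R=[55/256,7/32,1/4,1/2,1]  ⇒ 1759/8192
G_15 [brrrbbrbbrbbbbr]  L=[0,1/8,3/16,13/64,27/128,109/512,219/1024,439/2048,879/4096]  R=[1759/8192,55/256,7/32,1/4,1/2,1]  ⇒ 3517/16384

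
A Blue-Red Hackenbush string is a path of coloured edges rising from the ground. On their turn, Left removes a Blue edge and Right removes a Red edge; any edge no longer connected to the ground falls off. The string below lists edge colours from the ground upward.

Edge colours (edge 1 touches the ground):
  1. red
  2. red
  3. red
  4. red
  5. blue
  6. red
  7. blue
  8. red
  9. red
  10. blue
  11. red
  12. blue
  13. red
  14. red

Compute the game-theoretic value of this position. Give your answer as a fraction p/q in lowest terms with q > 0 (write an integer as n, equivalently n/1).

-3799/1024

edge 1 of 14 (red): { · | 0 } so -1
edge 2 of 14 (red): { · | -1,0 } so -2
edge 3 of 14 (red): { · | -2,-1,0 } so -3
edge 4 of 14 (red): { · | -3,-2,-1,0 } so -4
edge 5 of 14 (blue): { -4 | -3,-2,-1,0 } so -7/2
edge 6 of 14 (red): { -4 | -7/2,-3,-2,-1,0 } so -15/4
edge 7 of 14 (blue): { -4,-15/4 | -7/2,-3,-2,-1,0 } so -29/8
edge 8 of 14 (red): { -4,-15/4 | -29/8,-7/2,-3,-2,-1,0 } so -59/16
edge 9 of 14 (red): { -4,-15/4 | -59/16,-29/8,-7/2,-3,-2,-1,0 } so -119/32
edge 10 of 14 (blue): { -4,-15/4,-119/32 | -59/16,-29/8,-7/2,-3,-2,-1,0 } so -237/64
edge 11 of 14 (red): { -4,-15/4,-119/32 | -237/64,-59/16,-29/8,-7/2,-3,-2,-1,0 } so -475/128
edge 12 of 14 (blue): { -4,-15/4,-119/32,-475/128 | -237/64,-59/16,-29/8,-7/2,-3,-2,-1,0 } so -949/256
edge 13 of 14 (red): { -4,-15/4,-119/32,-475/128 | -949/256,-237/64,-59/16,-29/8,-7/2,-3,-2,-1,0 } so -1899/512
edge 14 of 14 (red): { -4,-15/4,-119/32,-475/128 | -1899/512,-949/256,-237/64,-59/16,-29/8,-7/2,-3,-2,-1,0 } so -3799/1024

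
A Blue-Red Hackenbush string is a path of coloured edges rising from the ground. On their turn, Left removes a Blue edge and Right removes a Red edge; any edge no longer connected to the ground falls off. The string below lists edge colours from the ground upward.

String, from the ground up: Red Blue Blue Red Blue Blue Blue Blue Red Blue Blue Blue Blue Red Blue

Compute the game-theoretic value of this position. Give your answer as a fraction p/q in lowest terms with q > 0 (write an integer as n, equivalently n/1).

1 of 15 · R · max L −∞ · min R 0 ⇒ -1
2 of 15 · RB · max L -1 · min R 0 ⇒ -1/2
3 of 15 · RBB · max L -1/2 · min R 0 ⇒ -1/4
4 of 15 · RBBR · max L -1/2 · min R -1/4 ⇒ -3/8
5 of 15 · RBBRB · max L -3/8 · min R -1/4 ⇒ -5/16
6 of 15 · RBBRBB · max L -5/16 · min R -1/4 ⇒ -9/32
7 of 15 · RBBRBBB · max L -9/32 · min R -1/4 ⇒ -17/64
8 of 15 · RBBRBBBB · max L -17/64 · min R -1/4 ⇒ -33/128
9 of 15 · RBBRBBBBR · max L -17/64 · min R -33/128 ⇒ -67/256
10 of 15 · RBBRBBBBRB · max L -67/256 · min R -33/128 ⇒ -133/512
11 of 15 · RBBRBBBBRBB · max L -133/512 · min R -33/128 ⇒ -265/1024
12 of 15 · RBBRBBBBRBBB · max L -265/1024 · min R -33/128 ⇒ -529/2048
13 of 15 · RBBRBBBBRBBBB · max L -529/2048 · min R -33/128 ⇒ -1057/4096
14 of 15 · RBBRBBBBRBBBBR · max L -529/2048 · min R -1057/4096 ⇒ -2115/8192
15 of 15 · RBBRBBBBRBBBBRB · max L -2115/8192 · min R -1057/4096 ⇒ -4229/16384

-4229/16384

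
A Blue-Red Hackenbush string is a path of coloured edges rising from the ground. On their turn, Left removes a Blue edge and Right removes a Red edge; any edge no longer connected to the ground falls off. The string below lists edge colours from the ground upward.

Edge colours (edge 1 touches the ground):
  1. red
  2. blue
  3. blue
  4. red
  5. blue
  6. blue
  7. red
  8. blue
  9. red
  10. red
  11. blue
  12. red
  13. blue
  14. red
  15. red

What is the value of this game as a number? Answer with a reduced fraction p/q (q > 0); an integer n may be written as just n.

Recurse on prefixes of the 15-edge string red blue blue red blue blue red blue red red blue red blue red red:
1 of 15 · r · max L −∞ · min R 0 -> -1
2 of 15 · rb · max L -1 · min R 0 -> -1/2
3 of 15 · rbb · max L -1/2 · min R 0 -> -1/4
4 of 15 · rbbr · max L -1/2 · min R -1/4 -> -3/8
5 of 15 · rbbrb · max L -3/8 · min R -1/4 -> -5/16
6 of 15 · rbbrbb · max L -5/16 · min R -1/4 -> -9/32
7 of 15 · rbbrbbr · max L -5/16 · min R -9/32 -> -19/64
8 of 15 · rbbrbbrb · max L -19/64 · min R -9/32 -> -37/128
9 of 15 · rbbrbbrbr · max L -19/64 · min R -37/128 -> -75/256
10 of 15 · rbbrbbrbrr · max L -19/64 · min R -75/256 -> -151/512
11 of 15 · rbbrbbrbrrb · max L -151/512 · min R -75/256 -> -301/1024
12 of 15 · rbbrbbrbrrbr · max L -151/512 · min R -301/1024 -> -603/2048
13 of 15 · rbbrbbrbrrbrb · max L -603/2048 · min R -301/1024 -> -1205/4096
14 of 15 · rbbrbbrbrrbrbr · max L -603/2048 · min R -1205/4096 -> -2411/8192
15 of 15 · rbbrbbrbrrbrbrr · max L -603/2048 · min R -2411/8192 -> -4823/16384

-4823/16384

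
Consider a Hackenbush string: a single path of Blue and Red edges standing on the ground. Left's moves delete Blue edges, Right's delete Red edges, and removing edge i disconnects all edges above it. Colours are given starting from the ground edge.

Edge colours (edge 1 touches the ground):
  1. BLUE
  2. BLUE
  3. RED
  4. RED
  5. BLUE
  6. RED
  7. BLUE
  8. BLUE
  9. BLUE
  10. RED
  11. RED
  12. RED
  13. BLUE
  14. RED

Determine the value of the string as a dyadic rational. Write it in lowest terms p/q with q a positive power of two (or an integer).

edge 1 of 14 (BLUE): { 0 |  } gives 1
edge 2 of 14 (BLUE): { 0 1 |  } gives 2
edge 3 of 14 (RED): { 0 1 | 2 } gives 3/2
edge 4 of 14 (RED): { 0 1 | 3/2 2 } gives 5/4
edge 5 of 14 (BLUE): { 0 1 5/4 | 3/2 2 } gives 11/8
edge 6 of 14 (RED): { 0 1 5/4 | 11/8 3/2 2 } gives 21/16
edge 7 of 14 (BLUE): { 0 1 5/4 21/16 | 11/8 3/2 2 } gives 43/32
edge 8 of 14 (BLUE): { 0 1 5/4 21/16 43/32 | 11/8 3/2 2 } gives 87/64
edge 9 of 14 (BLUE): { 0 1 5/4 21/16 43/32 87/64 | 11/8 3/2 2 } gives 175/128
edge 10 of 14 (RED): { 0 1 5/4 21/16 43/32 87/64 | 175/128 11/8 3/2 2 } gives 349/256
edge 11 of 14 (RED): { 0 1 5/4 21/16 43/32 87/64 | 349/256 175/128 11/8 3/2 2 } gives 697/512
edge 12 of 14 (RED): { 0 1 5/4 21/16 43/32 87/64 | 697/512 349/256 175/128 11/8 3/2 2 } gives 1393/1024
edge 13 of 14 (BLUE): { 0 1 5/4 21/16 43/32 87/64 1393/1024 | 697/512 349/256 175/128 11/8 3/2 2 } gives 2787/2048
edge 14 of 14 (RED): { 0 1 5/4 21/16 43/32 87/64 1393/1024 | 2787/2048 697/512 349/256 175/128 11/8 3/2 2 } gives 5573/4096

5573/4096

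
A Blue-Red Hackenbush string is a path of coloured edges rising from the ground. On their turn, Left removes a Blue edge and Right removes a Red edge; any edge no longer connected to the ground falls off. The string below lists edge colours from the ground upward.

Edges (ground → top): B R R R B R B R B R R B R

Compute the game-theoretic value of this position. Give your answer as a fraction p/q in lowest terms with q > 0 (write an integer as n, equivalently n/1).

677/4096

Prefix values for B R R R B R B R B R R B R via {L|R} + simplicity:
g_1 [B]  L=[0]  R=[∅]  -> 1
g_2 [BR]  L=[0]  R=[1]  -> 1/2
g_3 [BRR]  L=[0]  R=[1/2; 1]  -> 1/4
g_4 [BRRR]  L=[0]  R=[1/4; 1/2; 1]  -> 1/8
g_5 [BRRRB]  L=[0; 1/8]  R=[1/4; 1/2; 1]  -> 3/16
g_6 [BRRRBR]  L=[0; 1/8]  R=[3/16; 1/4; 1/2; 1]  -> 5/32
g_7 [BRRRBRB]  L=[0; 1/8; 5/32]  R=[3/16; 1/4; 1/2; 1]  -> 11/64
g_8 [BRRRBRBR]  L=[0; 1/8; 5/32]  R=[11/64; 3/16; 1/4; 1/2; 1]  -> 21/128
g_9 [BRRRBRBRB]  L=[0; 1/8; 5/32; 21/128]  R=[11/64; 3/16; 1/4; 1/2; 1]  -> 43/256
g_10 [BRRRBRBRBR]  L=[0; 1/8; 5/32; 21/128]  R=[43/256; 11/64; 3/16; 1/4; 1/2; 1]  -> 85/512
g_11 [BRRRBRBRBRR]  L=[0; 1/8; 5/32; 21/128]  R=[85/512; 43/256; 11/64; 3/16; 1/4; 1/2; 1]  -> 169/1024
g_12 [BRRRBRBRBRRB]  L=[0; 1/8; 5/32; 21/128; 169/1024]  R=[85/512; 43/256; 11/64; 3/16; 1/4; 1/2; 1]  -> 339/2048
g_13 [BRRRBRBRBRRBR]  L=[0; 1/8; 5/32; 21/128; 169/1024]  R=[339/2048; 85/512; 43/256; 11/64; 3/16; 1/4; 1/2; 1]  -> 677/4096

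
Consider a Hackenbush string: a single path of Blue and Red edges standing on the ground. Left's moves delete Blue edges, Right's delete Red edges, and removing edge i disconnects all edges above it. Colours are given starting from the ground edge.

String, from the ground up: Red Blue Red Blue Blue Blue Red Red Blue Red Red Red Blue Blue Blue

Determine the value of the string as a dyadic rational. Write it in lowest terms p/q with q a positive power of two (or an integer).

-9073/16384

edge 1 of 15 (Red): { ∅ | 0 } -> -1
edge 2 of 15 (Blue): { -1 | 0 } -> -1/2
edge 3 of 15 (Red): { -1 | -1/2; 0 } -> -3/4
edge 4 of 15 (Blue): { -1; -3/4 | -1/2; 0 } -> -5/8
edge 5 of 15 (Blue): { -1; -3/4; -5/8 | -1/2; 0 } -> -9/16
edge 6 of 15 (Blue): { -1; -3/4; -5/8; -9/16 | -1/2; 0 } -> -17/32
edge 7 of 15 (Red): { -1; -3/4; -5/8; -9/16 | -17/32; -1/2; 0 } -> -35/64
edge 8 of 15 (Red): { -1; -3/4; -5/8; -9/16 | -35/64; -17/32; -1/2; 0 } -> -71/128
edge 9 of 15 (Blue): { -1; -3/4; -5/8; -9/16; -71/128 | -35/64; -17/32; -1/2; 0 } -> -141/256
edge 10 of 15 (Red): { -1; -3/4; -5/8; -9/16; -71/128 | -141/256; -35/64; -17/32; -1/2; 0 } -> -283/512
edge 11 of 15 (Red): { -1; -3/4; -5/8; -9/16; -71/128 | -283/512; -141/256; -35/64; -17/32; -1/2; 0 } -> -567/1024
edge 12 of 15 (Red): { -1; -3/4; -5/8; -9/16; -71/128 | -567/1024; -283/512; -141/256; -35/64; -17/32; -1/2; 0 } -> -1135/2048
edge 13 of 15 (Blue): { -1; -3/4; -5/8; -9/16; -71/128; -1135/2048 | -567/1024; -283/512; -141/256; -35/64; -17/32; -1/2; 0 } -> -2269/4096
edge 14 of 15 (Blue): { -1; -3/4; -5/8; -9/16; -71/128; -1135/2048; -2269/4096 | -567/1024; -283/512; -141/256; -35/64; -17/32; -1/2; 0 } -> -4537/8192
edge 15 of 15 (Blue): { -1; -3/4; -5/8; -9/16; -71/128; -1135/2048; -2269/4096; -4537/8192 | -567/1024; -283/512; -141/256; -35/64; -17/32; -1/2; 0 } -> -9073/16384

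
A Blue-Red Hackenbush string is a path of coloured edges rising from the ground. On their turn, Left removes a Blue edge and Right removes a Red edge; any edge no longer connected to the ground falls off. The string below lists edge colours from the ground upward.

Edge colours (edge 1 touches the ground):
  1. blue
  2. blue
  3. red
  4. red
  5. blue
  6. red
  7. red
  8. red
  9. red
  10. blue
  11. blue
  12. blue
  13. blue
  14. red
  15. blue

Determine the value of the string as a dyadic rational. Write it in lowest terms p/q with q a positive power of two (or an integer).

10363/8192

Build g(s[:k]) for k = 1..15, string s = blue blue red red blue red red red red blue blue blue blue red blue.
step 1: add blue to get b; options L={ 0 } R={  } — 1
step 2: add blue to get bb; options L={ 0 1 } R={  } — 2
step 3: add red to get bbr; options L={ 0 1 } R={ 2 } — 3/2
step 4: add red to get bbrr; options L={ 0 1 } R={ 3/2 2 } — 5/4
step 5: add blue to get bbrrb; options L={ 0 1 5/4 } R={ 3/2 2 } — 11/8
step 6: add red to get bbrrbr; options L={ 0 1 5/4 } R={ 11/8 3/2 2 } — 21/16
step 7: add red to get bbrrbrr; options L={ 0 1 5/4 } R={ 21/16 11/8 3/2 2 } — 41/32
step 8: add red to get bbrrbrrr; options L={ 0 1 5/4 } R={ 41/32 21/16 11/8 3/2 2 } — 81/64
step 9: add red to get bbrrbrrrr; options L={ 0 1 5/4 } R={ 81/64 41/32 21/16 11/8 3/2 2 } — 161/128
step 10: add blue to get bbrrbrrrrb; options L={ 0 1 5/4 161/128 } R={ 81/64 41/32 21/16 11/8 3/2 2 } — 323/256
step 11: add blue to get bbrrbrrrrbb; options L={ 0 1 5/4 161/128 323/256 } R={ 81/64 41/32 21/16 11/8 3/2 2 } — 647/512
step 12: add blue to get bbrrbrrrrbbb; options L={ 0 1 5/4 161/128 323/256 647/512 } R={ 81/64 41/32 21/16 11/8 3/2 2 } — 1295/1024
step 13: add blue to get bbrrbrrrrbbbb; options L={ 0 1 5/4 161/128 323/256 647/512 1295/1024 } R={ 81/64 41/32 21/16 11/8 3/2 2 } — 2591/2048
step 14: add red to get bbrrbrrrrbbbbr; options L={ 0 1 5/4 161/128 323/256 647/512 1295/1024 } R={ 2591/2048 81/64 41/32 21/16 11/8 3/2 2 } — 5181/4096
step 15: add blue to get bbrrbrrrrbbbbrb; options L={ 0 1 5/4 161/128 323/256 647/512 1295/1024 5181/4096 } R={ 2591/2048 81/64 41/32 21/16 11/8 3/2 2 } — 10363/8192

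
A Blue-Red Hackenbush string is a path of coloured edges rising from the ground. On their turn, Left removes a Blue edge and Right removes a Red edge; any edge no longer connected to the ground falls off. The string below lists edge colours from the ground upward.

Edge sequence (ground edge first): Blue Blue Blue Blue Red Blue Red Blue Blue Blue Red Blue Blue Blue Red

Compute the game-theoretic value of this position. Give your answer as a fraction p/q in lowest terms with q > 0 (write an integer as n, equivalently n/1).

7645/2048

Recurse on prefixes of the 15-edge string Blue Blue Blue Blue Red Blue Red Blue Blue Blue Red Blue Blue Blue Red:
B: Left { 0 }, Right { none } -> simplest 1
BB: Left { 0,1 }, Right { none } -> simplest 2
BBB: Left { 0,1,2 }, Right { none } -> simplest 3
BBBB: Left { 0,1,2,3 }, Right { none } -> simplest 4
BBBBR: Left { 0,1,2,3 }, Right { 4 } -> simplest 7/2
BBBBRB: Left { 0,1,2,3,7/2 }, Right { 4 } -> simplest 15/4
BBBBRBR: Left { 0,1,2,3,7/2 }, Right { 15/4,4 } -> simplest 29/8
BBBBRBRB: Left { 0,1,2,3,7/2,29/8 }, Right { 15/4,4 } -> simplest 59/16
BBBBRBRBB: Left { 0,1,2,3,7/2,29/8,59/16 }, Right { 15/4,4 } -> simplest 119/32
BBBBRBRBBB: Left { 0,1,2,3,7/2,29/8,59/16,119/32 }, Right { 15/4,4 } -> simplest 239/64
BBBBRBRBBBR: Left { 0,1,2,3,7/2,29/8,59/16,119/32 }, Right { 239/64,15/4,4 } -> simplest 477/128
BBBBRBRBBBRB: Left { 0,1,2,3,7/2,29/8,59/16,119/32,477/128 }, Right { 239/64,15/4,4 } -> simplest 955/256
BBBBRBRBBBRBB: Left { 0,1,2,3,7/2,29/8,59/16,119/32,477/128,955/256 }, Right { 239/64,15/4,4 } -> simplest 1911/512
BBBBRBRBBBRBBB: Left { 0,1,2,3,7/2,29/8,59/16,119/32,477/128,955/256,1911/512 }, Right { 239/64,15/4,4 } -> simplest 3823/1024
BBBBRBRBBBRBBBR: Left { 0,1,2,3,7/2,29/8,59/16,119/32,477/128,955/256,1911/512 }, Right { 3823/1024,239/64,15/4,4 } -> simplest 7645/2048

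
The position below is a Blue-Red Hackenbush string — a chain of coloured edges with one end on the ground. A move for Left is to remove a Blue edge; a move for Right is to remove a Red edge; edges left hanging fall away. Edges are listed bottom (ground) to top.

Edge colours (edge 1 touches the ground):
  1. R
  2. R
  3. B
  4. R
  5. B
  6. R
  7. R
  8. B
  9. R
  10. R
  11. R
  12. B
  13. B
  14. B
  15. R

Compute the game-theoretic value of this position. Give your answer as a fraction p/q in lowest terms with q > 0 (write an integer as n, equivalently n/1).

-14051/8192

Prefix values for R R B R B R R B R R R B B B R via {L|R} + simplicity:
1 of 15 · R · max L −∞ · min R 0 -> -1
2 of 15 · RR · max L −∞ · min R -1 -> -2
3 of 15 · RRB · max L -2 · min R -1 -> -3/2
4 of 15 · RRBR · max L -2 · min R -3/2 -> -7/4
5 of 15 · RRBRB · max L -7/4 · min R -3/2 -> -13/8
6 of 15 · RRBRBR · max L -7/4 · min R -13/8 -> -27/16
7 of 15 · RRBRBRR · max L -7/4 · min R -27/16 -> -55/32
8 of 15 · RRBRBRRB · max L -55/32 · min R -27/16 -> -109/64
9 of 15 · RRBRBRRBR · max L -55/32 · min R -109/64 -> -219/128
10 of 15 · RRBRBRRBRR · max L -55/32 · min R -219/128 -> -439/256
11 of 15 · RRBRBRRBRRR · max L -55/32 · min R -439/256 -> -879/512
12 of 15 · RRBRBRRBRRRB · max L -879/512 · min R -439/256 -> -1757/1024
13 of 15 · RRBRBRRBRRRBB · max L -1757/1024 · min R -439/256 -> -3513/2048
14 of 15 · RRBRBRRBRRRBBB · max L -3513/2048 · min R -439/256 -> -7025/4096
15 of 15 · RRBRBRRBRRRBBBR · max L -3513/2048 · min R -7025/4096 -> -14051/8192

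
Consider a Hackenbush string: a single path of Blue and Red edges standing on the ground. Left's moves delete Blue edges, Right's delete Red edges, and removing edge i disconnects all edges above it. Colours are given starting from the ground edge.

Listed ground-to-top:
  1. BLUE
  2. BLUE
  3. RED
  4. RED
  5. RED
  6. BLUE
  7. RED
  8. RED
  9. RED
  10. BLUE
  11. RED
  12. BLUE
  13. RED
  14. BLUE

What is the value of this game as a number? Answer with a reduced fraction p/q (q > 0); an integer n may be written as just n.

B: Left { 0 }, Right { — } gives simplest 1
BB: Left { 0 1 }, Right { — } gives simplest 2
BBR: Left { 0 1 }, Right { 2 } gives simplest 3/2
BBRR: Left { 0 1 }, Right { 3/2 2 } gives simplest 5/4
BBRRR: Left { 0 1 }, Right { 5/4 3/2 2 } gives simplest 9/8
BBRRRB: Left { 0 1 9/8 }, Right { 5/4 3/2 2 } gives simplest 19/16
BBRRRBR: Left { 0 1 9/8 }, Right { 19/16 5/4 3/2 2 } gives simplest 37/32
BBRRRBRR: Left { 0 1 9/8 }, Right { 37/32 19/16 5/4 3/2 2 } gives simplest 73/64
BBRRRBRRR: Left { 0 1 9/8 }, Right { 73/64 37/32 19/16 5/4 3/2 2 } gives simplest 145/128
BBRRRBRRRB: Left { 0 1 9/8 145/128 }, Right { 73/64 37/32 19/16 5/4 3/2 2 } gives simplest 291/256
BBRRRBRRRBR: Left { 0 1 9/8 145/128 }, Right { 291/256 73/64 37/32 19/16 5/4 3/2 2 } gives simplest 581/512
BBRRRBRRRBRB: Left { 0 1 9/8 145/128 581/512 }, Right { 291/256 73/64 37/32 19/16 5/4 3/2 2 } gives simplest 1163/1024
BBRRRBRRRBRBR: Left { 0 1 9/8 145/128 581/512 }, Right { 1163/1024 291/256 73/64 37/32 19/16 5/4 3/2 2 } gives simplest 2325/2048
BBRRRBRRRBRBRB: Left { 0 1 9/8 145/128 581/512 2325/2048 }, Right { 1163/1024 291/256 73/64 37/32 19/16 5/4 3/2 2 } gives simplest 4651/4096

4651/4096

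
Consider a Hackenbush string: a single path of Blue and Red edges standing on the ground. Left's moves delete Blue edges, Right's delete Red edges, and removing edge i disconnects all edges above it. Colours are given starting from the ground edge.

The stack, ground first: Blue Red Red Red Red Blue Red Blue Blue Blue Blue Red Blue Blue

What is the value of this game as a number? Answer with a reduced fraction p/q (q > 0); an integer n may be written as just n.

Prefix values for Blue Red Red Red Red Blue Red Blue Blue Blue Blue Red Blue Blue via {L|R} + simplicity:
step 1: add Blue to get B; options L={ 0 } R={ — } -> 1
step 2: add Red to get BR; options L={ 0 } R={ 1 } -> 1/2
step 3: add Red to get BRR; options L={ 0 } R={ 1/2, 1 } -> 1/4
step 4: add Red to get BRRR; options L={ 0 } R={ 1/4, 1/2, 1 } -> 1/8
step 5: add Red to get BRRRR; options L={ 0 } R={ 1/8, 1/4, 1/2, 1 } -> 1/16
step 6: add Blue to get BRRRRB; options L={ 0, 1/16 } R={ 1/8, 1/4, 1/2, 1 } -> 3/32
step 7: add Red to get BRRRRBR; options L={ 0, 1/16 } R={ 3/32, 1/8, 1/4, 1/2, 1 } -> 5/64
step 8: add Blue to get BRRRRBRB; options L={ 0, 1/16, 5/64 } R={ 3/32, 1/8, 1/4, 1/2, 1 } -> 11/128
step 9: add Blue to get BRRRRBRBB; options L={ 0, 1/16, 5/64, 11/128 } R={ 3/32, 1/8, 1/4, 1/2, 1 } -> 23/256
step 10: add Blue to get BRRRRBRBBB; options L={ 0, 1/16, 5/64, 11/128, 23/256 } R={ 3/32, 1/8, 1/4, 1/2, 1 } -> 47/512
step 11: add Blue to get BRRRRBRBBBB; options L={ 0, 1/16, 5/64, 11/128, 23/256, 47/512 } R={ 3/32, 1/8, 1/4, 1/2, 1 } -> 95/1024
step 12: add Red to get BRRRRBRBBBBR; options L={ 0, 1/16, 5/64, 11/128, 23/256, 47/512 } R={ 95/1024, 3/32, 1/8, 1/4, 1/2, 1 } -> 189/2048
step 13: add Blue to get BRRRRBRBBBBRB; options L={ 0, 1/16, 5/64, 11/128, 23/256, 47/512, 189/2048 } R={ 95/1024, 3/32, 1/8, 1/4, 1/2, 1 } -> 379/4096
step 14: add Blue to get BRRRRBRBBBBRBB; options L={ 0, 1/16, 5/64, 11/128, 23/256, 47/512, 189/2048, 379/4096 } R={ 95/1024, 3/32, 1/8, 1/4, 1/2, 1 } -> 759/8192

759/8192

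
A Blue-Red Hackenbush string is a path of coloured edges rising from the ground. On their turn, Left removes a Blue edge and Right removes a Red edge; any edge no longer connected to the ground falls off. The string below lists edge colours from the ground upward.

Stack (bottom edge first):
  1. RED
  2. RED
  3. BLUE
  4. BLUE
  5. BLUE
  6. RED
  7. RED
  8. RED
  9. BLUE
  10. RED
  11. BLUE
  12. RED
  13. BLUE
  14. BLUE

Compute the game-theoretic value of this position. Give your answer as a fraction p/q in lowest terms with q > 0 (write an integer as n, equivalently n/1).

-5033/4096

val(R) = { ∅ | 0 } -> -1
val(RR) = { ∅ | -1; 0 } -> -2
val(RRB) = { -2 | -1; 0 } -> -3/2
val(RRBB) = { -2; -3/2 | -1; 0 } -> -5/4
val(RRBBB) = { -2; -3/2; -5/4 | -1; 0 } -> -9/8
val(RRBBBR) = { -2; -3/2; -5/4 | -9/8; -1; 0 } -> -19/16
val(RRBBBRR) = { -2; -3/2; -5/4 | -19/16; -9/8; -1; 0 } -> -39/32
val(RRBBBRRR) = { -2; -3/2; -5/4 | -39/32; -19/16; -9/8; -1; 0 } -> -79/64
val(RRBBBRRRB) = { -2; -3/2; -5/4; -79/64 | -39/32; -19/16; -9/8; -1; 0 } -> -157/128
val(RRBBBRRRBR) = { -2; -3/2; -5/4; -79/64 | -157/128; -39/32; -19/16; -9/8; -1; 0 } -> -315/256
val(RRBBBRRRBRB) = { -2; -3/2; -5/4; -79/64; -315/256 | -157/128; -39/32; -19/16; -9/8; -1; 0 } -> -629/512
val(RRBBBRRRBRBR) = { -2; -3/2; -5/4; -79/64; -315/256 | -629/512; -157/128; -39/32; -19/16; -9/8; -1; 0 } -> -1259/1024
val(RRBBBRRRBRBRB) = { -2; -3/2; -5/4; -79/64; -315/256; -1259/1024 | -629/512; -157/128; -39/32; -19/16; -9/8; -1; 0 } -> -2517/2048
val(RRBBBRRRBRBRBB) = { -2; -3/2; -5/4; -79/64; -315/256; -1259/1024; -2517/2048 | -629/512; -157/128; -39/32; -19/16; -9/8; -1; 0 } -> -5033/4096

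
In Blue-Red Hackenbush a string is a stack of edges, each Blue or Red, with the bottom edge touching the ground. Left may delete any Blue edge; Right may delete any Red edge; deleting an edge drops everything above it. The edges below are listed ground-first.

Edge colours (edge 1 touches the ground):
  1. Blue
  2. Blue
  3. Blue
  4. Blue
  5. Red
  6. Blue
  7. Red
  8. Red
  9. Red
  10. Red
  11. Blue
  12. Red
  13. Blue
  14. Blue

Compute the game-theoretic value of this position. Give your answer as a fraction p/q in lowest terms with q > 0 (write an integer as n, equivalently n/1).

g_1 [B]  L=[0]  R=[∅]  — 1
g_2 [BB]  L=[0,1]  R=[∅]  — 2
g_3 [BBB]  L=[0,1,2]  R=[∅]  — 3
g_4 [BBBB]  L=[0,1,2,3]  R=[∅]  — 4
g_5 [BBBBR]  L=[0,1,2,3]  R=[4]  — 7/2
g_6 [BBBBRB]  L=[0,1,2,3,7/2]  R=[4]  — 15/4
g_7 [BBBBRBR]  L=[0,1,2,3,7/2]  R=[15/4,4]  — 29/8
g_8 [BBBBRBRR]  L=[0,1,2,3,7/2]  R=[29/8,15/4,4]  — 57/16
g_9 [BBBBRBRRR]  L=[0,1,2,3,7/2]  R=[57/16,29/8,15/4,4]  — 113/32
g_10 [BBBBRBRRRR]  L=[0,1,2,3,7/2]  R=[113/32,57/16,29/8,15/4,4]  — 225/64
g_11 [BBBBRBRRRRB]  L=[0,1,2,3,7/2,225/64]  R=[113/32,57/16,29/8,15/4,4]  — 451/128
g_12 [BBBBRBRRRRBR]  L=[0,1,2,3,7/2,225/64]  R=[451/128,113/32,57/16,29/8,15/4,4]  — 901/256
g_13 [BBBBRBRRRRBRB]  L=[0,1,2,3,7/2,225/64,901/256]  R=[451/128,113/32,57/16,29/8,15/4,4]  — 1803/512
g_14 [BBBBRBRRRRBRBB]  L=[0,1,2,3,7/2,225/64,901/256,1803/512]  R=[451/128,113/32,57/16,29/8,15/4,4]  — 3607/1024

3607/1024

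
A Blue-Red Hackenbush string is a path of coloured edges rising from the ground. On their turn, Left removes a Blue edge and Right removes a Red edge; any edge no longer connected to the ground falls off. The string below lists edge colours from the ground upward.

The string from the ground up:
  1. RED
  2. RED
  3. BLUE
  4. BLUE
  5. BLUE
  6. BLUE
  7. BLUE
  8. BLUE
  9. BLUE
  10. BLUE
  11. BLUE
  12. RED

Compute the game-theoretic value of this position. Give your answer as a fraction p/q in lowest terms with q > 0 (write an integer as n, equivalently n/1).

step 1: add RED to get R; options L={ · } R={ 0 } -> -1
step 2: add RED to get RR; options L={ · } R={ -1 0 } -> -2
step 3: add BLUE to get RRB; options L={ -2 } R={ -1 0 } -> -3/2
step 4: add BLUE to get RRBB; options L={ -2 -3/2 } R={ -1 0 } -> -5/4
step 5: add BLUE to get RRBBB; options L={ -2 -3/2 -5/4 } R={ -1 0 } -> -9/8
step 6: add BLUE to get RRBBBB; options L={ -2 -3/2 -5/4 -9/8 } R={ -1 0 } -> -17/16
step 7: add BLUE to get RRBBBBB; options L={ -2 -3/2 -5/4 -9/8 -17/16 } R={ -1 0 } -> -33/32
step 8: add BLUE to get RRBBBBBB; options L={ -2 -3/2 -5/4 -9/8 -17/16 -33/32 } R={ -1 0 } -> -65/64
step 9: add BLUE to get RRBBBBBBB; options L={ -2 -3/2 -5/4 -9/8 -17/16 -33/32 -65/64 } R={ -1 0 } -> -129/128
step 10: add BLUE to get RRBBBBBBBB; options L={ -2 -3/2 -5/4 -9/8 -17/16 -33/32 -65/64 -129/128 } R={ -1 0 } -> -257/256
step 11: add BLUE to get RRBBBBBBBBB; options L={ -2 -3/2 -5/4 -9/8 -17/16 -33/32 -65/64 -129/128 -257/256 } R={ -1 0 } -> -513/512
step 12: add RED to get RRBBBBBBBBBR; options L={ -2 -3/2 -5/4 -9/8 -17/16 -33/32 -65/64 -129/128 -257/256 } R={ -513/512 -1 0 } -> -1027/1024

-1027/1024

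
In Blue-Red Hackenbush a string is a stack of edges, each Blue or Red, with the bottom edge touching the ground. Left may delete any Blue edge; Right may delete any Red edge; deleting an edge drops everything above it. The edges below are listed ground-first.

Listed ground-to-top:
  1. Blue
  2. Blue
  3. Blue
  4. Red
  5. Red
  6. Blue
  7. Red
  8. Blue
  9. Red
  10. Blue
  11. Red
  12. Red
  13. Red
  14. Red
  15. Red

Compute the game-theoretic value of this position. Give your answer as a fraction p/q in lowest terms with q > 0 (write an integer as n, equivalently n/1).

Prefix values for Blue Blue Blue Red Red Blue Red Blue Red Blue Red Red Red Red Red via {L|R} + simplicity:
g(B) = { 0 |  } ⇒ 1
g(BB) = { 0, 1 |  } ⇒ 2
g(BBB) = { 0, 1, 2 |  } ⇒ 3
g(BBBR) = { 0, 1, 2 | 3 } ⇒ 5/2
g(BBBRR) = { 0, 1, 2 | 5/2, 3 } ⇒ 9/4
g(BBBRRB) = { 0, 1, 2, 9/4 | 5/2, 3 } ⇒ 19/8
g(BBBRRBR) = { 0, 1, 2, 9/4 | 19/8, 5/2, 3 } ⇒ 37/16
g(BBBRRBRB) = { 0, 1, 2, 9/4, 37/16 | 19/8, 5/2, 3 } ⇒ 75/32
g(BBBRRBRBR) = { 0, 1, 2, 9/4, 37/16 | 75/32, 19/8, 5/2, 3 } ⇒ 149/64
g(BBBRRBRBRB) = { 0, 1, 2, 9/4, 37/16, 149/64 | 75/32, 19/8, 5/2, 3 } ⇒ 299/128
g(BBBRRBRBRBR) = { 0, 1, 2, 9/4, 37/16, 149/64 | 299/128, 75/32, 19/8, 5/2, 3 } ⇒ 597/256
g(BBBRRBRBRBRR) = { 0, 1, 2, 9/4, 37/16, 149/64 | 597/256, 299/128, 75/32, 19/8, 5/2, 3 } ⇒ 1193/512
g(BBBRRBRBRBRRR) = { 0, 1, 2, 9/4, 37/16, 149/64 | 1193/512, 597/256, 299/128, 75/32, 19/8, 5/2, 3 } ⇒ 2385/1024
g(BBBRRBRBRBRRRR) = { 0, 1, 2, 9/4, 37/16, 149/64 | 2385/1024, 1193/512, 597/256, 299/128, 75/32, 19/8, 5/2, 3 } ⇒ 4769/2048
g(BBBRRBRBRBRRRRR) = { 0, 1, 2, 9/4, 37/16, 149/64 | 4769/2048, 2385/1024, 1193/512, 597/256, 299/128, 75/32, 19/8, 5/2, 3 } ⇒ 9537/4096

9537/4096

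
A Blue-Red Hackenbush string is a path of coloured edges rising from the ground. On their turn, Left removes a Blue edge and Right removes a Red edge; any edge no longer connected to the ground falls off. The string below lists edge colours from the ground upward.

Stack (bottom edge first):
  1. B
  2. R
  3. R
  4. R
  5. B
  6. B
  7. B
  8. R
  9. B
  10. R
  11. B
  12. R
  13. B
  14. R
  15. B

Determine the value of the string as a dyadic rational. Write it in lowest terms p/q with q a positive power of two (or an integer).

3755/16384

edge 1 of 15 (B): { 0 | ∅ } = 1
edge 2 of 15 (R): { 0 | 1 } = 1/2
edge 3 of 15 (R): { 0 | 1/2; 1 } = 1/4
edge 4 of 15 (R): { 0 | 1/4; 1/2; 1 } = 1/8
edge 5 of 15 (B): { 0; 1/8 | 1/4; 1/2; 1 } = 3/16
edge 6 of 15 (B): { 0; 1/8; 3/16 | 1/4; 1/2; 1 } = 7/32
edge 7 of 15 (B): { 0; 1/8; 3/16; 7/32 | 1/4; 1/2; 1 } = 15/64
edge 8 of 15 (R): { 0; 1/8; 3/16; 7/32 | 15/64; 1/4; 1/2; 1 } = 29/128
edge 9 of 15 (B): { 0; 1/8; 3/16; 7/32; 29/128 | 15/64; 1/4; 1/2; 1 } = 59/256
edge 10 of 15 (R): { 0; 1/8; 3/16; 7/32; 29/128 | 59/256; 15/64; 1/4; 1/2; 1 } = 117/512
edge 11 of 15 (B): { 0; 1/8; 3/16; 7/32; 29/128; 117/512 | 59/256; 15/64; 1/4; 1/2; 1 } = 235/1024
edge 12 of 15 (R): { 0; 1/8; 3/16; 7/32; 29/128; 117/512 | 235/1024; 59/256; 15/64; 1/4; 1/2; 1 } = 469/2048
edge 13 of 15 (B): { 0; 1/8; 3/16; 7/32; 29/128; 117/512; 469/2048 | 235/1024; 59/256; 15/64; 1/4; 1/2; 1 } = 939/4096
edge 14 of 15 (R): { 0; 1/8; 3/16; 7/32; 29/128; 117/512; 469/2048 | 939/4096; 235/1024; 59/256; 15/64; 1/4; 1/2; 1 } = 1877/8192
edge 15 of 15 (B): { 0; 1/8; 3/16; 7/32; 29/128; 117/512; 469/2048; 1877/8192 | 939/4096; 235/1024; 59/256; 15/64; 1/4; 1/2; 1 } = 3755/16384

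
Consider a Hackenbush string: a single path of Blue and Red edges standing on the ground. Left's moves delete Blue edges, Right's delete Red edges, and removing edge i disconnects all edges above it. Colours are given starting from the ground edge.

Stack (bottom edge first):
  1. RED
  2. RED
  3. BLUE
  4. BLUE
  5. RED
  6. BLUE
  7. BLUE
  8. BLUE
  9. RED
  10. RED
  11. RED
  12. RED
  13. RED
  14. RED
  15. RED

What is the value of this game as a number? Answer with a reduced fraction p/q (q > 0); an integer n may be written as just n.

-10495/8192

1 of 15 · R · max L −∞ · min R 0 → -1
2 of 15 · RR · max L −∞ · min R -1 → -2
3 of 15 · RRB · max L -2 · min R -1 → -3/2
4 of 15 · RRBB · max L -3/2 · min R -1 → -5/4
5 of 15 · RRBBR · max L -3/2 · min R -5/4 → -11/8
6 of 15 · RRBBRB · max L -11/8 · min R -5/4 → -21/16
7 of 15 · RRBBRBB · max L -21/16 · min R -5/4 → -41/32
8 of 15 · RRBBRBBB · max L -41/32 · min R -5/4 → -81/64
9 of 15 · RRBBRBBBR · max L -41/32 · min R -81/64 → -163/128
10 of 15 · RRBBRBBBRR · max L -41/32 · min R -163/128 → -327/256
11 of 15 · RRBBRBBBRRR · max L -41/32 · min R -327/256 → -655/512
12 of 15 · RRBBRBBBRRRR · max L -41/32 · min R -655/512 → -1311/1024
13 of 15 · RRBBRBBBRRRRR · max L -41/32 · min R -1311/1024 → -2623/2048
14 of 15 · RRBBRBBBRRRRRR · max L -41/32 · min R -2623/2048 → -5247/4096
15 of 15 · RRBBRBBBRRRRRRR · max L -41/32 · min R -5247/4096 → -10495/8192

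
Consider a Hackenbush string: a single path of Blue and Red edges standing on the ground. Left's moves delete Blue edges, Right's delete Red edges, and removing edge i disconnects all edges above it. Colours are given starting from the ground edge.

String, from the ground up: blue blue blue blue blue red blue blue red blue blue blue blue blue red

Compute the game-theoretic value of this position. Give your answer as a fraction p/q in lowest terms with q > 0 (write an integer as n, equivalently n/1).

4989/1024

1 of 15 · b · max L 0 · min R +∞ = 1
2 of 15 · bb · max L 1 · min R +∞ = 2
3 of 15 · bbb · max L 2 · min R +∞ = 3
4 of 15 · bbbb · max L 3 · min R +∞ = 4
5 of 15 · bbbbb · max L 4 · min R +∞ = 5
6 of 15 · bbbbbr · max L 4 · min R 5 = 9/2
7 of 15 · bbbbbrb · max L 9/2 · min R 5 = 19/4
8 of 15 · bbbbbrbb · max L 19/4 · min R 5 = 39/8
9 of 15 · bbbbbrbbr · max L 19/4 · min R 39/8 = 77/16
10 of 15 · bbbbbrbbrb · max L 77/16 · min R 39/8 = 155/32
11 of 15 · bbbbbrbbrbb · max L 155/32 · min R 39/8 = 311/64
12 of 15 · bbbbbrbbrbbb · max L 311/64 · min R 39/8 = 623/128
13 of 15 · bbbbbrbbrbbbb · max L 623/128 · min R 39/8 = 1247/256
14 of 15 · bbbbbrbbrbbbbb · max L 1247/256 · min R 39/8 = 2495/512
15 of 15 · bbbbbrbbrbbbbbr · max L 1247/256 · min R 2495/512 = 4989/1024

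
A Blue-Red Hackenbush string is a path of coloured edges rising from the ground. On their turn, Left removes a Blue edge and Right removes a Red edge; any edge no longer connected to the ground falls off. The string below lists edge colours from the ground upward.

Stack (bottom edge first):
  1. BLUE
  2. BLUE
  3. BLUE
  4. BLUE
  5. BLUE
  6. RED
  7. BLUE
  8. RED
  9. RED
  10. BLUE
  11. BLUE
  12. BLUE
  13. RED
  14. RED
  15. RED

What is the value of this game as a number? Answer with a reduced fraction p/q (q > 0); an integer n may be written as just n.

4721/1024

Build G(s[:k]) for k = 1..15, string s = BLUE BLUE BLUE BLUE BLUE RED BLUE RED RED BLUE BLUE BLUE RED RED RED.
B: Left { 0 }, Right { ∅ } gives simplest 1
BB: Left { 0; 1 }, Right { ∅ } gives simplest 2
BBB: Left { 0; 1; 2 }, Right { ∅ } gives simplest 3
BBBB: Left { 0; 1; 2; 3 }, Right { ∅ } gives simplest 4
BBBBB: Left { 0; 1; 2; 3; 4 }, Right { ∅ } gives simplest 5
BBBBBR: Left { 0; 1; 2; 3; 4 }, Right { 5 } gives simplest 9/2
BBBBBRB: Left { 0; 1; 2; 3; 4; 9/2 }, Right { 5 } gives simplest 19/4
BBBBBRBR: Left { 0; 1; 2; 3; 4; 9/2 }, Right { 19/4; 5 } gives simplest 37/8
BBBBBRBRR: Left { 0; 1; 2; 3; 4; 9/2 }, Right { 37/8; 19/4; 5 } gives simplest 73/16
BBBBBRBRRB: Left { 0; 1; 2; 3; 4; 9/2; 73/16 }, Right { 37/8; 19/4; 5 } gives simplest 147/32
BBBBBRBRRBB: Left { 0; 1; 2; 3; 4; 9/2; 73/16; 147/32 }, Right { 37/8; 19/4; 5 } gives simplest 295/64
BBBBBRBRRBBB: Left { 0; 1; 2; 3; 4; 9/2; 73/16; 147/32; 295/64 }, Right { 37/8; 19/4; 5 } gives simplest 591/128
BBBBBRBRRBBBR: Left { 0; 1; 2; 3; 4; 9/2; 73/16; 147/32; 295/64 }, Right { 591/128; 37/8; 19/4; 5 } gives simplest 1181/256
BBBBBRBRRBBBRR: Left { 0; 1; 2; 3; 4; 9/2; 73/16; 147/32; 295/64 }, Right { 1181/256; 591/128; 37/8; 19/4; 5 } gives simplest 2361/512
BBBBBRBRRBBBRRR: Left { 0; 1; 2; 3; 4; 9/2; 73/16; 147/32; 295/64 }, Right { 2361/512; 1181/256; 591/128; 37/8; 19/4; 5 } gives simplest 4721/1024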